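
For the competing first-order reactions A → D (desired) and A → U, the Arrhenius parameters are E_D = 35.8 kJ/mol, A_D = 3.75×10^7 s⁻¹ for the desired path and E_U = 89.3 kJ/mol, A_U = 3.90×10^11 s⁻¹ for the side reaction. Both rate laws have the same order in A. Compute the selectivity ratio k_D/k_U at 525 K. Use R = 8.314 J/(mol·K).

20.2

k_D/k_U = (A_D/A_U)·exp[−(E_D−E_U)/(RT)] = (A_D/A_U)·exp[(E_U−E_D)/(RT)].
(E_U−E_D)/(RT) = (89.3−35.8)×10³/(8.314×525) = 53500/4365 = 12.26.
k_D/k_U = (3.75×10^7/3.90×10^11)·exp(12.26) = 9.615×10^-5 × 2.105×10^5 = 20.2.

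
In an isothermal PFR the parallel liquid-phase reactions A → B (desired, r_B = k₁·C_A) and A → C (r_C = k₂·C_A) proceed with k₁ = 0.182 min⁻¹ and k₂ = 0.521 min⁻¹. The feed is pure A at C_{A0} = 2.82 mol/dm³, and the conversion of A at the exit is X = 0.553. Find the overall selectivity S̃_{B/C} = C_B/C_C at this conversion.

C_A = C_{A0}(1−X) = 1.261 mol/dm³.
Both paths are first order in A, so the instantaneous fraction to B is constant: dC_B/d(−C_A) = k₁/(k₁+k₂) = 0.2589.
C_B = 0.2589·(C_{A0}−C_A) = 0.2589×1.559 = 0.404 mol/dm³.
C_C = (C_{A0}−C_A)−C_B = 1.156 mol/dm³; S̃_{B/C} = 0.4037/1.156 = 0.349.

0.349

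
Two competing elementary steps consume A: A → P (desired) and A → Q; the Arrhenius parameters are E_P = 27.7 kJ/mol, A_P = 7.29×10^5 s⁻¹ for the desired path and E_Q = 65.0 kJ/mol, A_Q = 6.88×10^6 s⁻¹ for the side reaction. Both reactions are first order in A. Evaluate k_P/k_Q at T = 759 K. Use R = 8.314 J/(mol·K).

Since both paths have the same order in A, the concentration cancels and S_{P/Q} = k_P/k_Q = (A_P/A_Q)·exp[(E_Q−E_P)/(RT)].
(E_Q−E_P)/(RT) = (65.0−27.7)×10³/(8.314×759) = 37300/6310 = 5.911.
k_P/k_Q = (7.29×10^5/6.88×10^6)·exp(5.911) = 0.1060 × 369.1 = 39.1.

39.1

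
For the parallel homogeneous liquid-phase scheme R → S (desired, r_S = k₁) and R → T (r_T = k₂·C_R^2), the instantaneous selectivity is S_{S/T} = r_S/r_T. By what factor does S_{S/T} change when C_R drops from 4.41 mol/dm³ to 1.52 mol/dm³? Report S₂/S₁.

S_{S/T} = (k₁/k₂)·C_R^-2, so S₂/S₁ = (C_{R,2}/C_{R,1})^-2.
= (1.52/4.41)^(-2) = (0.3447)^(-2) = 8.42.
Selectivity toward S rises as C_R falls — low-concentration operation is favoured.

8.42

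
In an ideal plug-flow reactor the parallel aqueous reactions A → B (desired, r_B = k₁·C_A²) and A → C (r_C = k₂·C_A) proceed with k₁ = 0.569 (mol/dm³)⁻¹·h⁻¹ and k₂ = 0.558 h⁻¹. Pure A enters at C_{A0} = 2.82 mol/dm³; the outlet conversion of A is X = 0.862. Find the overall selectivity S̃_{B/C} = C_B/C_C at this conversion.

C_A = C_{A0}(1−X) = 0.3892 mol/dm³.
Along a PFR/batch, dC_C/dC_A = −r_C/(r_B+r_C) = −k₂/(k₂+k₁·C_A).
Integrating from C_{A0} to C_A: C_C = (0.558/0.569)·ln[(0.558+0.569·2.82)/(0.558+0.569·0.389)] = 0.9807·ln(2.163/0.7794) = 1.001 mol/dm³.
Then C_B = (C_{A0}−C_A) − C_C = 2.431 − 1.001 = 1.430 mol/dm³.
S̃_{B/C} = C_B/C_C = 1.430/1.001 = 1.43.

1.43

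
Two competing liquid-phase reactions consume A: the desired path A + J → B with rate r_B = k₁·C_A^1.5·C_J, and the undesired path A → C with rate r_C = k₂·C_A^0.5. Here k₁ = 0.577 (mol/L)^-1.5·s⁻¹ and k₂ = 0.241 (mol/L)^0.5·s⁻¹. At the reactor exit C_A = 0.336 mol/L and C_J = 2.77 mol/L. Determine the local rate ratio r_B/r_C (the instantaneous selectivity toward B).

S_{B/C} = r_B/r_C = (k₁·C_A^1.5·C_J)/(k₂·C_A^0.5) = (k₁/k₂)·C_A·C_J.
= (0.577×0.3360^1.5×2.770) / (0.241×0.3360^0.5) = 0.3113/0.1397 = 2.23.
Since the desired path is higher order in A, keeping C_A high (PFR or concentrated feed) favours B.

2.23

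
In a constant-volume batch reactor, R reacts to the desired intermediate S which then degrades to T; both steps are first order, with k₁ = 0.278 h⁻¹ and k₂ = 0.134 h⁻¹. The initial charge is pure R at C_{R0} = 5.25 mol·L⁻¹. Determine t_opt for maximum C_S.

The intermediate peaks when r₁ = r₂, i.e. k₁e^(−k₁t) = k₂e^(−k₂t), giving t_opt = ln(k₂/k₁)/(k₂−k₁).
= ln(0.134/0.278)/(0.134−0.278) = ln(0.4820)/-0.1440 = -0.7298/-0.1440 = 5.07 h.

5.07 h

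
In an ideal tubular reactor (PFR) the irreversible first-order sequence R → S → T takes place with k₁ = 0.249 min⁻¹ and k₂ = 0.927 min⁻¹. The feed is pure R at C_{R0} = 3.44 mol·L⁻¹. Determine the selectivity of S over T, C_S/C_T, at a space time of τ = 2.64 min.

The intermediate concentration in a first-order A→B→C sequence is C_S = k₁C_{R0}(e^(−k₁τ) − e^(−k₂τ))/(k₂−k₁).
e^(−k₁τ) = e^(−0.249×2.64) = e^(−0.6574) = 0.5182; e^(−k₂τ) = e^(−2.447) = 0.08653.
C_S = 0.249×3.44/(0.927−0.249) × (0.5182−0.08653) = 1.263×0.4317 = 0.5454 mol·L⁻¹.
C_R = C_{R0}e^(−k₁τ) = 1.783 mol·L⁻¹, so C_T = C_{R0}−C_R−C_S = 1.112 mol·L⁻¹; C_S/C_T = 0.490.

0.490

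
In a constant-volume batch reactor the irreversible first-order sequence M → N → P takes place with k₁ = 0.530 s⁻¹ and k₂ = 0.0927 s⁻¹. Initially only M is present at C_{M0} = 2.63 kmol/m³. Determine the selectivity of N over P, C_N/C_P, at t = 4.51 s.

3.10

Solving the coupled first-order balances gives C_N(t) = [k₁/(k₂−k₁)]·C_{M0}·(e^(−k₁t) − e^(−k₂t)).
e^(−k₁t) = e^(−0.530×4.51) = e^(−2.390) = 0.09160; e^(−k₂t) = e^(−0.4181) = 0.6583.
C_N = 0.530×2.63/(0.0927−0.530) × (0.09160−0.6583) = (-3.188)×(-0.5667) = 1.806 kmol/m³.
C_M = C_{M0}e^(−k₁t) = 0.2409 kmol/m³, so C_P = C_{M0}−C_M−C_N = 0.5827 kmol/m³; C_N/C_P = 3.10.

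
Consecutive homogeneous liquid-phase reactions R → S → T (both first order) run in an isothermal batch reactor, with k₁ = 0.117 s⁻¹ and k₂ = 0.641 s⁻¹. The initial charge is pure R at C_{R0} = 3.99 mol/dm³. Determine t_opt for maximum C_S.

The intermediate peaks when r₁ = r₂, i.e. k₁e^(−k₁t) = k₂e^(−k₂t), giving t_opt = ln(k₂/k₁)/(k₂−k₁).
= ln(0.641/0.117)/(0.641−0.117) = ln(5.479)/0.5240 = 1.701/0.5240 = 3.25 s.

3.25 s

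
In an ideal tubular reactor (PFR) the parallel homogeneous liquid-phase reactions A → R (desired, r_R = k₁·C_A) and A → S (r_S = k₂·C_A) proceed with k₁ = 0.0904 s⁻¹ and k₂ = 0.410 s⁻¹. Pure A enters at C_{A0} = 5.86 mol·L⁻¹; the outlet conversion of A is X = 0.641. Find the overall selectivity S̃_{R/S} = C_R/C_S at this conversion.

C_A = C_{A0}(1−X) = 2.104 mol·L⁻¹.
Both paths are first order in A, so the instantaneous fraction to R is constant: dC_R/d(−C_A) = k₁/(k₁+k₂) = 0.1807.
C_R = 0.1807·(C_{A0}−C_A) = 0.1807×3.756 = 0.679 mol·L⁻¹.
C_S = (C_{A0}−C_A)−C_R = 3.078 mol·L⁻¹; S̃_{R/S} = 0.6786/3.078 = 0.220.

0.220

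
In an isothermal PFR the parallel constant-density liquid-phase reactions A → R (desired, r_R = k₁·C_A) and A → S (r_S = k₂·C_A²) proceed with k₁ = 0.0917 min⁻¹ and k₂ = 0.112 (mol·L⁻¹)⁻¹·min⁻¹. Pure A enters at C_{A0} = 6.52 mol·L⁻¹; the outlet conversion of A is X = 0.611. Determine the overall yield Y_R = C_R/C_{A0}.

C_A = C_{A0}(1−X) = 2.536 mol·L⁻¹.
Along a PFR/batch, dC_R/dC_A = −r_R/(r_R+r_S) = −k₁/(k₁+k₂·C_A).
Integrating from C_{A0} to C_A: C_R = (0.0917/0.112)·ln[(0.0917+0.112·6.52)/(0.0917+0.112·2.54)] = 0.8187·ln(0.8219/0.3758) = 0.6408 mol·L⁻¹.
Y_R = C_R/C_{A0} = 0.6408/6.52 = 0.0983.

0.0983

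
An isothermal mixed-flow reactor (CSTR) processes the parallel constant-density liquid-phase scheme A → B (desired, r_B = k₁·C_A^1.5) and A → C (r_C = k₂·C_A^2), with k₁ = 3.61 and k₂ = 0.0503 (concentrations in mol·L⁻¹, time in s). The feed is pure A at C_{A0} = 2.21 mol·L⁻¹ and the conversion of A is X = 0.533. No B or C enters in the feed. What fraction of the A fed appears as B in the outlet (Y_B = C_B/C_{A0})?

0.526

Exit C_A = C_{A0}(1−X) = 2.21×0.467 = 1.032 mol·L⁻¹.
A CSTR operates uniformly at the exit composition, giving r_B = 3.785 and r_C = 0.05358 (each k·C_A^n at C_A = 1.032).
Fraction of consumed A going to B: r_B/(r_B+r_C) = 0.9860.
C_B = 0.9860·C_{A0}·X = 0.9860×2.21×0.533 = 1.16 mol·L⁻¹; Y_B = C_B/C_{A0} = 0.526.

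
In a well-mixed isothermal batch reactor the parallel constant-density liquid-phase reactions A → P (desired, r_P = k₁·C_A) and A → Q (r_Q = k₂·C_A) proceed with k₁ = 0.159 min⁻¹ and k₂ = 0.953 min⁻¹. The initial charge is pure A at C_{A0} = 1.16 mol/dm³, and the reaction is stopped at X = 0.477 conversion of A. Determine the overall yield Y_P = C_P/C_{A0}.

C_A = C_{A0}(1−X) = 0.6067 mol/dm³.
Both paths are first order in A, so the instantaneous fraction to P is constant: dC_P/d(−C_A) = k₁/(k₁+k₂) = 0.1430.
C_P = 0.1430·(C_{A0}−C_A) = 0.1430×0.5533 = 0.0791 mol/dm³.
Y_P = C_P/C_{A0} = 0.07912/1.16 = 0.0682.

0.0682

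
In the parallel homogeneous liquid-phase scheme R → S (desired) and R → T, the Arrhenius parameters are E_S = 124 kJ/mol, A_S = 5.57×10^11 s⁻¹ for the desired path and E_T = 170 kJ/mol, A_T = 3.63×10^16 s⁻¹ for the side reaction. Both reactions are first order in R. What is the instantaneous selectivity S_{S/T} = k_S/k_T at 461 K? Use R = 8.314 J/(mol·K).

k_S/k_T = (A_S/A_T)·exp[−(E_S−E_T)/(RT)] = (A_S/A_T)·exp[(E_T−E_S)/(RT)].
(E_T−E_S)/(RT) = (170−124)×10³/(8.314×461) = 46000/3833 = 12.00.
k_S/k_T = (5.57×10^11/3.63×10^16)·exp(12.00) = 1.534×10^-5 × 1.631×10^5 = 2.50.

2.50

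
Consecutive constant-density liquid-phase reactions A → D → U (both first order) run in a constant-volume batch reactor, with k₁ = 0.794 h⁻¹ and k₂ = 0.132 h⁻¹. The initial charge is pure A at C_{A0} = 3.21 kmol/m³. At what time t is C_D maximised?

2.71 h

The intermediate peaks when r₁ = r₂, i.e. k₁e^(−k₁t) = k₂e^(−k₂t), giving t_opt = ln(k₂/k₁)/(k₂−k₁).
= ln(0.132/0.794)/(0.132−0.794) = ln(0.1662)/-0.6620 = -1.794/-0.6620 = 2.71 h.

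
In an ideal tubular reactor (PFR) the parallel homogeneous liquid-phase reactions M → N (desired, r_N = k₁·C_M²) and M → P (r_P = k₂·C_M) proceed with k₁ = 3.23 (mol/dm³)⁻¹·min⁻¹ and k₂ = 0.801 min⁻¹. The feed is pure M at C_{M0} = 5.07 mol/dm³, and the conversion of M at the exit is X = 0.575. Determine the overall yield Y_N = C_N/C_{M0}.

C_M = C_{M0}(1−X) = 2.155 mol/dm³.
Along a PFR/batch, dC_P/dC_M = −r_P/(r_N+r_P) = −k₂/(k₂+k₁·C_M).
Integrating from C_{M0} to C_M: C_P = (0.801/3.23)·ln[(0.801+3.23·5.07)/(0.801+3.23·2.15)] = 0.2480·ln(17.18/7.761) = 0.1970 mol/dm³.
Then C_N = (C_{M0}−C_M) − C_P = 2.915 − 0.1970 = 2.718 mol/dm³.
Y_N = C_N/C_{M0} = 2.718/5.07 = 0.536.

0.536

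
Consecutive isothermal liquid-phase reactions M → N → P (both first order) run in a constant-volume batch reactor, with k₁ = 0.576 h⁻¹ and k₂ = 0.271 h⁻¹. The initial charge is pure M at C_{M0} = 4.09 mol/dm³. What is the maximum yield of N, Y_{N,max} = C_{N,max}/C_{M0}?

0.512

Evaluating C_N at t_opt = ln(k₂/k₁)/(k₂−k₁) gives C_{N,max}/C_{M0} = (k₁/k₂)^[k₂/(k₂−k₁)].
= (0.576/0.271)^(0.271/(0.271−0.576)) = (2.125)^(-0.8885) = 0.5117.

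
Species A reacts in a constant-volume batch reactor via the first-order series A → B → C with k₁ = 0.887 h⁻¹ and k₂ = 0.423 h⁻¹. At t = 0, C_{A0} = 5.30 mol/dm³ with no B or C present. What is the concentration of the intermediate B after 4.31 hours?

1.41 mol/dm³

The intermediate concentration in a first-order A→B→C sequence is C_B = k₁C_{A0}(e^(−k₁t) − e^(−k₂t))/(k₂−k₁).
e^(−k₁t) = e^(−0.887×4.31) = e^(−3.823) = 0.02186; e^(−k₂t) = e^(−1.823) = 0.1615.
C_B = 0.887×5.30/(0.423−0.887) × (0.02186−0.1615) = (-10.13)×(-0.1397) = 1.415 mol/dm³.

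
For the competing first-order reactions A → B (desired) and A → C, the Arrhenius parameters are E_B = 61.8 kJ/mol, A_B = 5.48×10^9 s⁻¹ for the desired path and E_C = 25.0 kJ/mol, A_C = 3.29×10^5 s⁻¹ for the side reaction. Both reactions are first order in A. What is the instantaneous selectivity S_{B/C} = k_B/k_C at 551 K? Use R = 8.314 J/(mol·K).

5.41

k_B/k_C = (A_B/A_C)·exp[−(E_B−E_C)/(RT)] = (A_B/A_C)·exp[(E_C−E_B)/(RT)].
(E_C−E_B)/(RT) = (25.0−61.8)×10³/(8.314×551) = -36800/4581 = -8.033.
k_B/k_C = (5.48×10^9/3.29×10^5)·exp(-8.033) = 16657 × 3.245×10^-4 = 5.41.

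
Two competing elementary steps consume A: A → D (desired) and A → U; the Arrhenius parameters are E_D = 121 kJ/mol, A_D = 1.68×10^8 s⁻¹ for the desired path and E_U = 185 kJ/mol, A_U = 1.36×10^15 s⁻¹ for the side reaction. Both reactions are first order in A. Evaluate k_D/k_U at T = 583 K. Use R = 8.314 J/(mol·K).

Since both paths have the same order in A, the concentration cancels and S_{D/U} = k_D/k_U = (A_D/A_U)·exp[(E_U−E_D)/(RT)].
(E_U−E_D)/(RT) = (185−121)×10³/(8.314×583) = 64000/4847 = 13.20.
k_D/k_U = (1.68×10^8/1.36×10^15)·exp(13.20) = 1.235×10^-7 × 5.425×10^5 = 0.0670.

0.0670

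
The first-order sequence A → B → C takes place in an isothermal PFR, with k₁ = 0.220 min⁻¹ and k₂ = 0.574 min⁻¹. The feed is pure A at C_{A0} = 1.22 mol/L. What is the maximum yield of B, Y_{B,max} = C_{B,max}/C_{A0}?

0.211

At the optimum, C_{B,max}/C_{A0} = (k₁/k₂)^[k₂/(k₂−k₁)].
= (0.220/0.574)^(0.574/(0.574−0.220)) = (0.3833)^(1.621) = 0.2112.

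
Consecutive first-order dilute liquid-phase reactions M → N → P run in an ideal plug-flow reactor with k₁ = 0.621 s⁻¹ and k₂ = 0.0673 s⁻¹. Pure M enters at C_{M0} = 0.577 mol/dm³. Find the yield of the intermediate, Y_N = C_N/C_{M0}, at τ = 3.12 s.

0.748

The intermediate concentration in a first-order A→B→C sequence is C_N = k₁C_{M0}(e^(−k₁τ) − e^(−k₂τ))/(k₂−k₁).
e^(−k₁τ) = e^(−0.621×3.12) = e^(−1.938) = 0.1441; e^(−k₂τ) = e^(−0.2100) = 0.8106.
C_N = 0.621×0.577/(0.0673−0.621) × (0.1441−0.8106) = (-0.6471)×(-0.6665) = 0.4313 mol/dm³.
Y_N = C_N/C_{M0} = 0.4313/0.577 = 0.748.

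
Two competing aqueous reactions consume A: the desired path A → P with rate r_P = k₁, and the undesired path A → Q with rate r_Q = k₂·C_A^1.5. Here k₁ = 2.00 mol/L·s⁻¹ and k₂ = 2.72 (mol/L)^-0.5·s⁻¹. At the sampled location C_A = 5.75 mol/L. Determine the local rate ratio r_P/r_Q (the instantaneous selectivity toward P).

0.0533

S_{P/Q} = r_P/r_Q = (k₁)/(k₂·C_A^1.5) = (k₁/k₂)·C_A^-1.5.
= (2.00) / (2.72×5.750^1.5) = 2.000/37.50 = 0.0533.
The undesired path is higher order in A, so low C_A (CSTR or dilute feed) favours P.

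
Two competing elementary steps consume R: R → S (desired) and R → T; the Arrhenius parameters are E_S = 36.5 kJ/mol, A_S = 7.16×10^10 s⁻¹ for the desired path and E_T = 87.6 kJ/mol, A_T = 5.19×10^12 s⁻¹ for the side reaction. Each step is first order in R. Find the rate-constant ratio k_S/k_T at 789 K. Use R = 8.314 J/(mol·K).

33.3

With equal orders, S_{S/T} = k_S/k_T = (A_S/A_T)·exp[(E_T−E_S)/(RT)].
(E_T−E_S)/(RT) = (87.6−36.5)×10³/(8.314×789) = 51100/6560 = 7.790.
k_S/k_T = (7.16×10^10/5.19×10^12)·exp(7.790) = 0.01380 × 2416 = 33.3.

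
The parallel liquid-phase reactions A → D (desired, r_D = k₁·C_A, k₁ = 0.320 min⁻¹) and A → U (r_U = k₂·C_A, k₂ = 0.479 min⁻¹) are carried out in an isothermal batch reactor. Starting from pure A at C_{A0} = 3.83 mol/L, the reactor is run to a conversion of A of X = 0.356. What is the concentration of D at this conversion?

0.546 mol/L

C_A = C_{A0}(1−X) = 2.467 mol/L.
Both paths are first order in A, so the instantaneous fraction to D is constant: dC_D/d(−C_A) = k₁/(k₁+k₂) = 0.4005.
C_D = 0.4005·(C_{A0}−C_A) = 0.4005×1.363 = 0.546 mol/L.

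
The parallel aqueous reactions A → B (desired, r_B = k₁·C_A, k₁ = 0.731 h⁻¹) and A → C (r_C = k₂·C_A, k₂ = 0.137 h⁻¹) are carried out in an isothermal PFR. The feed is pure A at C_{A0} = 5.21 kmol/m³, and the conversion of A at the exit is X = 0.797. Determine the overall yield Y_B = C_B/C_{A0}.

0.671

C_A = C_{A0}(1−X) = 1.058 kmol/m³.
Both paths are first order in A, so the instantaneous fraction to B is constant: dC_B/d(−C_A) = k₁/(k₁+k₂) = 0.8422.
C_B = 0.8422·(C_{A0}−C_A) = 0.8422×4.152 = 3.50 kmol/m³.
Y_B = C_B/C_{A0} = 3.497/5.21 = 0.671.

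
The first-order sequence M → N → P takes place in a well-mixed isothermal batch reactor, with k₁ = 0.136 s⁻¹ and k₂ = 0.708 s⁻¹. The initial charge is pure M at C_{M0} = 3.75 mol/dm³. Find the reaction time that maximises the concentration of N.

For first-order series the maximum of C_N occurs at t_opt = ln(k₂/k₁)/(k₂−k₁).
= ln(0.708/0.136)/(0.708−0.136) = ln(5.206)/0.5720 = 1.650/0.5720 = 2.88 s.

2.88 s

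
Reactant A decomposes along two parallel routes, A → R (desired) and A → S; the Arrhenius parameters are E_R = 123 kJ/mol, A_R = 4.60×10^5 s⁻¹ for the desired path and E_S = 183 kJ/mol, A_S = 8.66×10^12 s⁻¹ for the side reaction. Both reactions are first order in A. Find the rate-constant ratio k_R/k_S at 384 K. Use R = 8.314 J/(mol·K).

With equal orders, S_{R/S} = k_R/k_S = (A_R/A_S)·exp[(E_S−E_R)/(RT)].
(E_S−E_R)/(RT) = (183−123)×10³/(8.314×384) = 60000/3193 = 18.79.
k_R/k_S = (4.60×10^5/8.66×10^12)·exp(18.79) = 5.312×10^-8 × 1.452×10^8 = 7.71.

7.71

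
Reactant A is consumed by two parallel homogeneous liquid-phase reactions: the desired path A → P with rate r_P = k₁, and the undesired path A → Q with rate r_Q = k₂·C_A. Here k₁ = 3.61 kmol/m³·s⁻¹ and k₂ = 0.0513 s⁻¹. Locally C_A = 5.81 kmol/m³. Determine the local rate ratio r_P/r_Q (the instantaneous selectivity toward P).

12.1

S_{P/Q} = r_P/r_Q = (k₁)/(k₂·C_A) = (k₁/k₂)·C_A⁻¹.
= (3.61) / (0.0513×5.810) = 3.610/0.2981 = 12.1.
The undesired path is higher order in A, so low C_A (CSTR or dilute feed) favours P.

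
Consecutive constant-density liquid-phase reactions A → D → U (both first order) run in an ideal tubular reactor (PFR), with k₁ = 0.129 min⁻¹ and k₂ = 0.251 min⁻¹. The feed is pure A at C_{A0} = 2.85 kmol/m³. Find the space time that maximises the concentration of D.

Setting dC_D/dτ = 0 gives τ_opt = ln(k₂/k₁)/(k₂−k₁).
= ln(0.251/0.129)/(0.251−0.129) = ln(1.946)/0.1220 = 0.6656/0.1220 = 5.46 min.

5.46 min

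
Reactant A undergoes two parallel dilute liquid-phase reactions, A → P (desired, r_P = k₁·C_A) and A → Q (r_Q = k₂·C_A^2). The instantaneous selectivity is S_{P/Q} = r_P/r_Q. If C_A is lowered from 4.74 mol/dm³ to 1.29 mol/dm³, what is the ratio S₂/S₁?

S_{P/Q} = (k₁/k₂)·C_A⁻¹, so S₂/S₁ = (C_{A,2}/C_{A,1})⁻¹.
= 4.74/1.29 = 3.67.

3.67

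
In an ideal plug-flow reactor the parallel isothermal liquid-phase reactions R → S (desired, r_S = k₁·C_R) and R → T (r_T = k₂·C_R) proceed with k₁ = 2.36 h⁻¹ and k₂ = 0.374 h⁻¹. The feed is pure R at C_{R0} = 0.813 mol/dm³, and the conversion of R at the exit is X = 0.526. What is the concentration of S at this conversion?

C_R = C_{R0}(1−X) = 0.3854 mol/dm³.
Both paths are first order in R, so the instantaneous fraction to S is constant: dC_S/d(−C_R) = k₁/(k₁+k₂) = 0.8632.
C_S = 0.8632·(C_{R0}−C_R) = 0.8632×0.4276 = 0.369 mol/dm³.

0.369 mol/dm³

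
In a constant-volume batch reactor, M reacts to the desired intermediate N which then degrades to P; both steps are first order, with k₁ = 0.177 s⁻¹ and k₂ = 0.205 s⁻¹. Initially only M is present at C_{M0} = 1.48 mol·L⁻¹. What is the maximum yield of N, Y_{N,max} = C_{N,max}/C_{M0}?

Evaluating C_N at t_opt = ln(k₂/k₁)/(k₂−k₁) gives C_{N,max}/C_{M0} = (k₁/k₂)^[k₂/(k₂−k₁)].
= (0.177/0.205)^(0.205/(0.205−0.177)) = (0.8634)^(7.321) = 0.3412.

0.341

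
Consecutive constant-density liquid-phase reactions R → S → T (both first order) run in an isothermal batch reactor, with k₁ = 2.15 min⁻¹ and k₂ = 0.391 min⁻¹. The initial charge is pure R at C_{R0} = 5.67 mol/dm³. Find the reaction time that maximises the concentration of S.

For first-order series the maximum of C_S occurs at t_opt = ln(k₂/k₁)/(k₂−k₁).
= ln(0.391/2.15)/(0.391−2.15) = ln(0.1819)/-1.759 = -1.705/-1.759 = 0.969 min.

0.969 min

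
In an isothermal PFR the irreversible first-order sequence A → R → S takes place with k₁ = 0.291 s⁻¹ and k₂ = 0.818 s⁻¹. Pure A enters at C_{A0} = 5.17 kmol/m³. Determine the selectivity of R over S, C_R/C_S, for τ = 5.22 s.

0.169

Solving the coupled first-order balances gives C_R(τ) = [k₁/(k₂−k₁)]·C_{A0}·(e^(−k₁τ) − e^(−k₂τ)).
e^(−k₁τ) = e^(−0.291×5.22) = e^(−1.519) = 0.2189; e^(−k₂τ) = e^(−4.270) = 0.01398.
C_R = 0.291×5.17/(0.818−0.291) × (0.2189−0.01398) = 2.855×0.2049 = 0.5851 kmol/m³.
C_A = C_{A0}e^(−k₁τ) = 1.132 kmol/m³, so C_S = C_{A0}−C_A−C_R = 3.453 kmol/m³; C_R/C_S = 0.169.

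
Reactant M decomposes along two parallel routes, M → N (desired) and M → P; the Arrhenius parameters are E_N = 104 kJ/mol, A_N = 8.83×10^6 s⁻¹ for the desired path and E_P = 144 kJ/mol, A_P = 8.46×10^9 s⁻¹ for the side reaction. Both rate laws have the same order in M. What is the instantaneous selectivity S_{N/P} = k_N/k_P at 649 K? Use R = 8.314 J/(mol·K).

With equal orders, S_{N/P} = k_N/k_P = (A_N/A_P)·exp[(E_P−E_N)/(RT)].
(E_P−E_N)/(RT) = (144−104)×10³/(8.314×649) = 40000/5396 = 7.413.
k_N/k_P = (8.83×10^6/8.46×10^9)·exp(7.413) = 0.001044 × 1658 = 1.73.

1.73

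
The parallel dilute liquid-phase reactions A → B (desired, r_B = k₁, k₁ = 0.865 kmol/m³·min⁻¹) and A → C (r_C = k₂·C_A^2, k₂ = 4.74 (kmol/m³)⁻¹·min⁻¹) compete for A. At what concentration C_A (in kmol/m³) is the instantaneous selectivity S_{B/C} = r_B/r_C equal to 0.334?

0.739 kmol/m³

S_{B/C} = (k₁/k₂)·C_A^-2 ⇒ C_A = (S·k₂/k₁)^(-0.5).
= (0.334×4.74/0.865)^(-0.5) = (1.830)^(-0.5) = 0.739 kmol/m³.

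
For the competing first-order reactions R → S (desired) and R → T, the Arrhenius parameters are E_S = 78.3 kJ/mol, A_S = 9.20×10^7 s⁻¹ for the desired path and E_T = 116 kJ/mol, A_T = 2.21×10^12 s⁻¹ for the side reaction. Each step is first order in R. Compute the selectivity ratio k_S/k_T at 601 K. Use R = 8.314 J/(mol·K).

0.0787

k_S/k_T = (A_S/A_T)·exp[−(E_S−E_T)/(RT)] = (A_S/A_T)·exp[(E_T−E_S)/(RT)].
(E_T−E_S)/(RT) = (116−78.3)×10³/(8.314×601) = 37700/4997 = 7.545.
k_S/k_T = (9.20×10^7/2.21×10^12)·exp(7.545) = 4.163×10^-5 × 1891 = 0.0787.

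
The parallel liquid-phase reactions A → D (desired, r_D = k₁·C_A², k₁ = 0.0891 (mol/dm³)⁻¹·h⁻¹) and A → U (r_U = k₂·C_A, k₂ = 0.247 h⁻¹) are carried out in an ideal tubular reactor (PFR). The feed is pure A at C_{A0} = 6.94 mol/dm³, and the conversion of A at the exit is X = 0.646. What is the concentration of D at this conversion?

2.77 mol/dm³

C_A = C_{A0}(1−X) = 2.457 mol/dm³.
Along a PFR/batch, dC_U/dC_A = −r_U/(r_D+r_U) = −k₂/(k₂+k₁·C_A).
Integrating from C_{A0} to C_A: C_U = (0.247/0.0891)·ln[(0.247+0.0891·6.94)/(0.247+0.0891·2.46)] = 2.772·ln(0.8654/0.4659) = 1.716 mol/dm³.
Then C_D = (C_{A0}−C_A) − C_U = 4.483 − 1.716 = 2.767 mol/dm³.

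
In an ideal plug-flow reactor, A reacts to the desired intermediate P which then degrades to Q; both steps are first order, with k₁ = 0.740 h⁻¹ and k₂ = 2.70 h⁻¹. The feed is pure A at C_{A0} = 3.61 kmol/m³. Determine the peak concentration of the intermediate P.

For a first-order series the maximum intermediate yield is C_{P,max}/C_{A0} = (k₁/k₂)^[k₂/(k₂−k₁)].
= (0.740/2.70)^(2.70/(2.70−0.740)) = (0.2741)^(1.378) = 0.1681.
C_{P,max} = 0.1681×3.61 = 0.607 kmol/m³.

0.607 kmol/m³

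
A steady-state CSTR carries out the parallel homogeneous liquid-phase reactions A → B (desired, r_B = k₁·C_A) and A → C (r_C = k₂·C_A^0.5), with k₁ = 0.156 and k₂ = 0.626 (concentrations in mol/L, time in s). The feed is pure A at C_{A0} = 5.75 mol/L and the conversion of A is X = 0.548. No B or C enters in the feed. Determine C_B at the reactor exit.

0.903 mol/L

Exit C_A = C_{A0}(1−X) = 5.75×0.452 = 2.599 mol/L.
In a CSTR the entire volume is at exit conditions, so r_B = 0.156×2.599 = 0.4054 and r_C = 0.626×2.599^0.5 = 1.009.
Fraction of consumed A going to B: r_B/(r_B+r_C) = 0.2866.
C_B = 0.2866·C_{A0}·X = 0.2866×5.75×0.548 = 0.903 mol/L.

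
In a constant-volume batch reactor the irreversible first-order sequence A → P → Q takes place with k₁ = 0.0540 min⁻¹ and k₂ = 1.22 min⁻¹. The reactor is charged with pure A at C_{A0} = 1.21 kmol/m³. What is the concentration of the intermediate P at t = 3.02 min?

The intermediate concentration in a first-order A→B→C sequence is C_P = k₁C_{A0}(e^(−k₁t) − e^(−k₂t))/(k₂−k₁).
e^(−k₁t) = e^(−0.0540×3.02) = e^(−0.1631) = 0.8495; e^(−k₂t) = e^(−3.684) = 0.02511.
C_P = 0.0540×1.21/(1.22−0.0540) × (0.8495−0.02511) = 0.05604×0.8244 = 0.04620 kmol/m³.

0.0462 kmol/m³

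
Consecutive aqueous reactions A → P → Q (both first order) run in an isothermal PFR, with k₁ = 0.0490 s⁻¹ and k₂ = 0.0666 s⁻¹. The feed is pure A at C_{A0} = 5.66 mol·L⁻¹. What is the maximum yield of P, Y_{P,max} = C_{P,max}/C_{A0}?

0.313

At the optimum, C_{P,max}/C_{A0} = (k₁/k₂)^[k₂/(k₂−k₁)].
= (0.0490/0.0666)^(0.0666/(0.0666−0.0490)) = (0.7357)^(3.784) = 0.3131.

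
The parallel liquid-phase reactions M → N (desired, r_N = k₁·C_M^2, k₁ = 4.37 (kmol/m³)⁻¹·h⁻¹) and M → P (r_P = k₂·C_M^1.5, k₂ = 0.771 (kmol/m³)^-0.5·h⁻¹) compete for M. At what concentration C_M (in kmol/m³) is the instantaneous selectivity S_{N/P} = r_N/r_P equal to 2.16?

S_{N/P} = (k₁/k₂)·C_M^0.5 ⇒ C_M = (S·k₂/k₁)^(2).
= (2.16×0.771/4.37)^(2) = (0.3811)^(2) = 0.145 kmol/m³.

0.145 kmol/m³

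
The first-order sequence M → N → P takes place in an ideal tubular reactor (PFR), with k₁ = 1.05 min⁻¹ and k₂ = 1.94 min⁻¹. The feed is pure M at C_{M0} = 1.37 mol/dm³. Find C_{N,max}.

0.359 mol/dm³

Evaluating C_N at τ_opt = ln(k₂/k₁)/(k₂−k₁) gives C_{N,max}/C_{M0} = (k₁/k₂)^[k₂/(k₂−k₁)].
= (1.05/1.94)^(1.94/(1.94−1.05)) = (0.5412)^(2.180) = 0.2623.
C_{N,max} = 0.2623×1.37 = 0.359 mol/dm³.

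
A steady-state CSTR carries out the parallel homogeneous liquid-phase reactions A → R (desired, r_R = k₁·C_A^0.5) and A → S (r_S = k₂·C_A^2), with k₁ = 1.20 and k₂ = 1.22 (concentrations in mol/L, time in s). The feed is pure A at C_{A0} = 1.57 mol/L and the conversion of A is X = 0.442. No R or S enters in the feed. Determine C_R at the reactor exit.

Exit C_A = C_{A0}(1−X) = 1.57×0.558 = 0.8761 mol/L.
In a CSTR the entire volume is at exit conditions, so r_R = 1.20×0.8761^0.5 = 1.123 and r_S = 1.22×0.8761^2 = 0.9363.
Fraction of consumed A going to R: r_R/(r_R+r_S) = 0.5454.
C_R = 0.5454·C_{A0}·X = 0.5454×1.57×0.442 = 0.378 mol/L.

0.378 mol/L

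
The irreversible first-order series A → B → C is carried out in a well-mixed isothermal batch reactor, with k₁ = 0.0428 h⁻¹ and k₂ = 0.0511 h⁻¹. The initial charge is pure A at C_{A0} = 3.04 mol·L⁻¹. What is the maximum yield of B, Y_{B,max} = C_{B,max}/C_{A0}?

For a first-order series the maximum intermediate yield is C_{B,max}/C_{A0} = (k₁/k₂)^[k₂/(k₂−k₁)].
= (0.0428/0.0511)^(0.0511/(0.0511−0.0428)) = (0.8376)^(6.157) = 0.3358.

0.336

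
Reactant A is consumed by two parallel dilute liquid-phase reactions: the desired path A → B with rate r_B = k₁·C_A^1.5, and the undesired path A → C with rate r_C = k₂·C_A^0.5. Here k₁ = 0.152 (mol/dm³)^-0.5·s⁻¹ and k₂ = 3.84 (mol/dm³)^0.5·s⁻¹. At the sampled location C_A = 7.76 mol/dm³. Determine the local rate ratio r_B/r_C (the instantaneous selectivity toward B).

0.307

S_{B/C} = r_B/r_C = (k₁·C_A^1.5)/(k₂·C_A^0.5) = (k₁/k₂)·C_A.
= (0.152×7.760^1.5) / (3.84×7.760^0.5) = 3.286/10.70 = 0.307.
Since the desired path is higher order in A, keeping C_A high (PFR or concentrated feed) favours B.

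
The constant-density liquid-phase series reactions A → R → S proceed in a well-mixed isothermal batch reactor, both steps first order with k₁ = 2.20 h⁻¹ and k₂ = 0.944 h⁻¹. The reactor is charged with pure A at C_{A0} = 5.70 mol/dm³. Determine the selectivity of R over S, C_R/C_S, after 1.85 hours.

The intermediate concentration in a first-order A→B→C sequence is C_R = k₁C_{A0}(e^(−k₁t) − e^(−k₂t))/(k₂−k₁).
e^(−k₁t) = e^(−2.20×1.85) = e^(−4.070) = 0.01708; e^(−k₂t) = e^(−1.746) = 0.1744.
C_R = 2.20×5.70/(0.944−2.20) × (0.01708−0.1744) = (-9.984)×(-0.1573) = 1.571 mol/dm³.
C_A = C_{A0}e^(−k₁t) = 0.09734 mol/dm³, so C_S = C_{A0}−C_A−C_R = 4.032 mol/dm³; C_R/C_S = 0.390.

0.390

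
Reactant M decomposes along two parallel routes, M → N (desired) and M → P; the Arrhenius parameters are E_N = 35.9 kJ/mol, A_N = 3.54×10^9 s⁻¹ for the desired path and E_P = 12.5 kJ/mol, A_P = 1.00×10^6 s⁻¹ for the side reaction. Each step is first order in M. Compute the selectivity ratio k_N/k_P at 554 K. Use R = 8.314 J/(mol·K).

Since both paths have the same order in M, the concentration cancels and S_{N/P} = k_N/k_P = (A_N/A_P)·exp[(E_P−E_N)/(RT)].
(E_P−E_N)/(RT) = (12.5−35.9)×10³/(8.314×554) = -23400/4606 = -5.080.
k_N/k_P = (3.54×10^9/1.00×10^6)·exp(-5.080) = 3540 × 0.006218 = 22.0.
Since E_N > E_P, raising the temperature improves selectivity toward N.

22.0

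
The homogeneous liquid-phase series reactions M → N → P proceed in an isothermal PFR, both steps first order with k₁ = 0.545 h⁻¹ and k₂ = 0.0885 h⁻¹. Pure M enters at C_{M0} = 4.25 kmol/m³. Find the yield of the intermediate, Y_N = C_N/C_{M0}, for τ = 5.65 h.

Solving the coupled first-order balances gives C_N(τ) = [k₁/(k₂−k₁)]·C_{M0}·(e^(−k₁τ) − e^(−k₂τ)).
e^(−k₁τ) = e^(−0.545×5.65) = e^(−3.079) = 0.04599; e^(−k₂τ) = e^(−0.5000) = 0.6065.
C_N = 0.545×4.25/(0.0885−0.545) × (0.04599−0.6065) = (-5.074)×(-0.5605) = 2.844 kmol/m³.
Y_N = C_N/C_{M0} = 2.844/4.25 = 0.669.

0.669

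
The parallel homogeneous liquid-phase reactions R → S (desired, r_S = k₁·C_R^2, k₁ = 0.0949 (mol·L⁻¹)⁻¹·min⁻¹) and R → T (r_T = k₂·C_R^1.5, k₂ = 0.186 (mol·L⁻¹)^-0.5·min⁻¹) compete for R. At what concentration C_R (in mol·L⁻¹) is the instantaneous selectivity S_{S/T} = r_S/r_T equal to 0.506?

0.984 mol·L⁻¹

S_{S/T} = (k₁/k₂)·C_R^0.5 ⇒ C_R = (S·k₂/k₁)^(2).
= (0.506×0.186/0.0949)^(2) = (0.9917)^(2) = 0.984 mol·L⁻¹.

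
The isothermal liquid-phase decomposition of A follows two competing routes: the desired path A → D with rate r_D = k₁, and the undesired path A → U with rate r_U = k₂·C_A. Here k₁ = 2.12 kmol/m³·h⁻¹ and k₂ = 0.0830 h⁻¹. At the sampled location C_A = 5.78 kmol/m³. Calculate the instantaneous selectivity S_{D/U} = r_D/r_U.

S_{D/U} = r_D/r_U = (k₁)/(k₂·C_A) = (k₁/k₂)·C_A⁻¹.
= (2.12) / (0.0830×5.780) = 2.120/0.4797 = 4.42.

4.42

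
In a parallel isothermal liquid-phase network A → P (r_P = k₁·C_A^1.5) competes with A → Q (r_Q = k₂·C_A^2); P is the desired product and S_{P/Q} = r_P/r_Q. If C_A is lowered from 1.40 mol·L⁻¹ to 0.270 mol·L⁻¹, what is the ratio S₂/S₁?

2.28

S_{P/Q} = (k₁/k₂)·C_A^-0.5, so S₂/S₁ = (C_{A,2}/C_{A,1})^-0.5.
= (0.270/1.40)^(-0.5) = (0.1929)^(-0.5) = 2.28.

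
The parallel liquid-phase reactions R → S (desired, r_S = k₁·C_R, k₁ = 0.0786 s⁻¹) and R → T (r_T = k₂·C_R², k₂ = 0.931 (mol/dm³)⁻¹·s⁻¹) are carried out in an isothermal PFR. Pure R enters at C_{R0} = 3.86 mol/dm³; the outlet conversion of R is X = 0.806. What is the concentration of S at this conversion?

C_R = C_{R0}(1−X) = 0.7488 mol/dm³.
Along a PFR/batch, dC_S/dC_R = −r_S/(r_S+r_T) = −k₁/(k₁+k₂·C_R).
Integrating from C_{R0} to C_R: C_S = (0.0786/0.931)·ln[(0.0786+0.931·3.86)/(0.0786+0.931·0.749)] = 0.08443·ln(3.672/0.7758) = 0.1313 mol/dm³.

0.131 mol/dm³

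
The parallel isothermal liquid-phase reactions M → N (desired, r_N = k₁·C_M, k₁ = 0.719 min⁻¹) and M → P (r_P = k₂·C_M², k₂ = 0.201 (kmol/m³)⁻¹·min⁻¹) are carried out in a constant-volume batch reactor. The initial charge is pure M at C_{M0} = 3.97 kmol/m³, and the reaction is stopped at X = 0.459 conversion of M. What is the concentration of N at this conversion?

0.989 kmol/m³

C_M = C_{M0}(1−X) = 2.148 kmol/m³.
Along a PFR/batch, dC_N/dC_M = −r_N/(r_N+r_P) = −k₁/(k₁+k₂·C_M).
Integrating from C_{M0} to C_M: C_N = (0.719/0.201)·ln[(0.719+0.201·3.97)/(0.719+0.201·2.15)] = 3.577·ln(1.517/1.151) = 0.9885 kmol/m³.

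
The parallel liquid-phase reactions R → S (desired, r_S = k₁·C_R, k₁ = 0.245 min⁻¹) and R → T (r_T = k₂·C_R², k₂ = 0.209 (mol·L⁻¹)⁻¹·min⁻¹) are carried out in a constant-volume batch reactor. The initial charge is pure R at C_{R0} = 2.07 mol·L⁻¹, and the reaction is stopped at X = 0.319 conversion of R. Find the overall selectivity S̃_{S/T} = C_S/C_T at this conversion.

0.679

C_R = C_{R0}(1−X) = 1.410 mol·L⁻¹.
Along a PFR/batch, dC_S/dC_R = −r_S/(r_S+r_T) = −k₁/(k₁+k₂·C_R).
Integrating from C_{R0} to C_R: C_S = (0.245/0.209)·ln[(0.245+0.209·2.07)/(0.245+0.209·1.41)] = 1.172·ln(0.6776/0.5396) = 0.2670 mol·L⁻¹.
C_T = (C_{R0}−C_R)−C_S = 0.3934 mol·L⁻¹; S̃_{S/T} = 0.2670/0.3934 = 0.679.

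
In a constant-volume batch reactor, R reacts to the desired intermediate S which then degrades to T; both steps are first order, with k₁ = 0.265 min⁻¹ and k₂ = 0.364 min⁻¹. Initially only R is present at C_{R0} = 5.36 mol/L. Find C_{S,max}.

At the optimum, C_{S,max}/C_{R0} = (k₁/k₂)^[k₂/(k₂−k₁)].
= (0.265/0.364)^(0.364/(0.364−0.265)) = (0.7280)^(3.677) = 0.3113.
C_{S,max} = 0.3113×5.36 = 1.67 mol/L.

1.67 mol/L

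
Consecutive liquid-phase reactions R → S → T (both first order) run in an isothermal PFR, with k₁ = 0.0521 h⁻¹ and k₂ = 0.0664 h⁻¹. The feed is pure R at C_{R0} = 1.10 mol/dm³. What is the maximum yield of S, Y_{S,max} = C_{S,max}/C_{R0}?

At the optimum, C_{S,max}/C_{R0} = (k₁/k₂)^[k₂/(k₂−k₁)].
= (0.0521/0.0664)^(0.0664/(0.0664−0.0521)) = (0.7846)^(4.643) = 0.3243.

0.324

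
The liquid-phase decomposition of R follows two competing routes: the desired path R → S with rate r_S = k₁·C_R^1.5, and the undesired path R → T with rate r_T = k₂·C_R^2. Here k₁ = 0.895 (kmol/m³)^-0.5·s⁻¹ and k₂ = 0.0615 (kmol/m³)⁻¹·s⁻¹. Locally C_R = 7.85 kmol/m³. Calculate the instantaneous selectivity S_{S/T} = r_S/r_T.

5.19

S_{S/T} = r_S/r_T = (k₁·C_R^1.5)/(k₂·C_R^2) = (k₁/k₂)·C_R^-0.5.
= (0.895×7.850^1.5) / (0.0615×7.850^2) = 19.68/3.790 = 5.19.
The undesired path is higher order in R, so low C_R (CSTR or dilute feed) favours S.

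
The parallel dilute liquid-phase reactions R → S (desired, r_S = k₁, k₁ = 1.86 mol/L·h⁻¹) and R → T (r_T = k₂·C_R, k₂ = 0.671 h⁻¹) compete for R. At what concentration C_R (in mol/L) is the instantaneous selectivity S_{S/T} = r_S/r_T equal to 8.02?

S_{S/T} = (k₁/k₂)·C_R⁻¹ ⇒ C_R = (S·k₂/k₁)^(-1).
= (8.02×0.671/1.86)^(-1) = (2.893)^(-1) = 0.346 mol/L.

0.346 mol/L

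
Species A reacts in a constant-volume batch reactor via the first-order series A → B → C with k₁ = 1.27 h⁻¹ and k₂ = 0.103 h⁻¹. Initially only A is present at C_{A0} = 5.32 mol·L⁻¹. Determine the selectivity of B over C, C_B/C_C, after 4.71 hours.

2.02

For first-order series with pure A initially, C_B(t) = k₁C_{A0}/(k₂−k₁)·(e^(−k₁t) − e^(−k₂t)).
e^(−k₁t) = e^(−1.27×4.71) = e^(−5.982) = 0.002525; e^(−k₂t) = e^(−0.4851) = 0.6156.
C_B = 1.27×5.32/(0.103−1.27) × (0.002525−0.6156) = (-5.790)×(-0.6131) = 3.550 mol·L⁻¹.
C_A = C_{A0}e^(−k₁t) = 0.01343 mol·L⁻¹, so C_C = C_{A0}−C_A−C_B = 1.757 mol·L⁻¹; C_B/C_C = 2.02.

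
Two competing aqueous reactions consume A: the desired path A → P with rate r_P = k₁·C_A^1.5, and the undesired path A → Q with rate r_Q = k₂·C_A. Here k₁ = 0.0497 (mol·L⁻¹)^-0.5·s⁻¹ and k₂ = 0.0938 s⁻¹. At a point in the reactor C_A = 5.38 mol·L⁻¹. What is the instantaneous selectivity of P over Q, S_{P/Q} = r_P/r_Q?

1.23

S_{P/Q} = r_P/r_Q = (k₁·C_A^1.5)/(k₂·C_A) = (k₁/k₂)·C_A^0.5.
= (0.0497×5.380^1.5) / (0.0938×5.380) = 0.6202/0.5046 = 1.23.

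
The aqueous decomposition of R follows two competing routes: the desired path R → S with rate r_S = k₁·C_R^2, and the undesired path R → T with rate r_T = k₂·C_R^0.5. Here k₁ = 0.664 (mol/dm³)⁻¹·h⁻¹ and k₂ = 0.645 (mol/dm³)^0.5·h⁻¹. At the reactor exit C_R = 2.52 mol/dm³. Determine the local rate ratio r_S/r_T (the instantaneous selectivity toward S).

4.12

S_{S/T} = r_S/r_T = (k₁·C_R^2)/(k₂·C_R^0.5) = (k₁/k₂)·C_R^1.5.
= (0.664×2.520^2) / (0.645×2.520^0.5) = 4.217/1.024 = 4.12.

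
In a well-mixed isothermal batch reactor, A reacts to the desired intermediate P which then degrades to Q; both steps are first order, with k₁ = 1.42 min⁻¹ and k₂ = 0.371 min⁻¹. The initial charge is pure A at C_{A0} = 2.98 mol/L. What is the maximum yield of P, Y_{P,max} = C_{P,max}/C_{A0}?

At the optimum, C_{P,max}/C_{A0} = (k₁/k₂)^[k₂/(k₂−k₁)].
= (1.42/0.371)^(0.371/(0.371−1.42)) = (3.827)^(-0.3537) = 0.6221.

0.622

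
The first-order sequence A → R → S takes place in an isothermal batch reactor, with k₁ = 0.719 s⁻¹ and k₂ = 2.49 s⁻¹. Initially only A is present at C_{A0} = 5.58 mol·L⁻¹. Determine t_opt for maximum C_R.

For first-order series the maximum of C_R occurs at t_opt = ln(k₂/k₁)/(k₂−k₁).
= ln(2.49/0.719)/(2.49−0.719) = ln(3.463)/1.771 = 1.242/1.771 = 0.701 s.

0.701 s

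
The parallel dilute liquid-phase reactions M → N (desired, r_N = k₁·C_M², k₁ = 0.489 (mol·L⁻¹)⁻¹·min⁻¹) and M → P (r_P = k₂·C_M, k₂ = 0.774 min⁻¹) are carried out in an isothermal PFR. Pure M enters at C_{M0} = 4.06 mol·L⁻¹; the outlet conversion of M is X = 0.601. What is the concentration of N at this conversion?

C_M = C_{M0}(1−X) = 1.620 mol·L⁻¹.
Along a PFR/batch, dC_P/dC_M = −r_P/(r_N+r_P) = −k₂/(k₂+k₁·C_M).
Integrating from C_{M0} to C_M: C_P = (0.774/0.489)·ln[(0.774+0.489·4.06)/(0.774+0.489·1.62)] = 1.583·ln(2.759/1.566) = 0.8965 mol·L⁻¹.
Then C_N = (C_{M0}−C_M) − C_P = 2.440 − 0.8965 = 1.544 mol·L⁻¹.

1.54 mol·L⁻¹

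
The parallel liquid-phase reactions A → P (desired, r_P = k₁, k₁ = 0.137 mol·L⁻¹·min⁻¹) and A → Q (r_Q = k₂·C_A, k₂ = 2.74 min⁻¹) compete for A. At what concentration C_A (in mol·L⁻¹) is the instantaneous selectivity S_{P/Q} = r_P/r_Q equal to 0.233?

S_{P/Q} = (k₁/k₂)·C_A⁻¹ ⇒ C_A = (S·k₂/k₁)^(-1).
= (0.233×2.74/0.137)^(-1) = (4.660)^(-1) = 0.215 mol·L⁻¹.

0.215 mol·L⁻¹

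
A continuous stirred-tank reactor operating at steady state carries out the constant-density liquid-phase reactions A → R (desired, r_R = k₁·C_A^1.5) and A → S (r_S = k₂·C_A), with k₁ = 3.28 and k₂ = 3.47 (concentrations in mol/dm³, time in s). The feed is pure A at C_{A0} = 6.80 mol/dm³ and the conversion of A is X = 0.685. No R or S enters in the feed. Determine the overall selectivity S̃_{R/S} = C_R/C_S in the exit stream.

1.38

Exit C_A = C_{A0}(1−X) = 6.80×0.315 = 2.142 mol/dm³.
In a CSTR the entire volume is at exit conditions, so r_R = 3.28×2.142^1.5 = 10.28 and r_S = 3.47×2.142 = 7.433.
Overall selectivity = C_R/C_S = r_Rτ/(r_Sτ) = r_R/r_S = 1.38.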